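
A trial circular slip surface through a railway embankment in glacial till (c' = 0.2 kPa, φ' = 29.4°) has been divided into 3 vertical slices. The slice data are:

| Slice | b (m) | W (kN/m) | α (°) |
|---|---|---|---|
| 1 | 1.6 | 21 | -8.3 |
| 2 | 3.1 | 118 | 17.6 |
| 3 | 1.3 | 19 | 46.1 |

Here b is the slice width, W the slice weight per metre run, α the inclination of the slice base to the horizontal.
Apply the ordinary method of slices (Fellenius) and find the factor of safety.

FS = 1.81

Ordinary method of slices: FS = Σ[c'·Δl_i + (W_i cosα_i)·tanφ'] / Σ W_i sinα_i, with Δl_i = b_i / cosα_i.
Slice 1: Δl = 1.6/cos(-8.3°) = 1.617 m; N'_1 = 21·cos(-8.3°) = 20.8; c'Δl = 0.32; W sinα = -3.0
Slice 2: Δl = 3.1/cos17.6° = 3.252 m; N'_2 = 118·cos17.6° = 112.5; c'Δl = 0.65; W sinα = 35.7
Slice 3: Δl = 1.3/cos46.1° = 1.875 m; N'_3 = 19·cos46.1° = 13.2; c'Δl = 0.37; W sinα = 13.7
Σc'Δl = 1.3 kN/m; ΣN' = 146.4 kN/m; ΣW sinα = 46.3 kN/m
Resisting = 1.3 + 146.4·tan29.4° = 1.3 + 82.5 = 83.9 kN/m
FS = 83.9 / 46.3 = 1.810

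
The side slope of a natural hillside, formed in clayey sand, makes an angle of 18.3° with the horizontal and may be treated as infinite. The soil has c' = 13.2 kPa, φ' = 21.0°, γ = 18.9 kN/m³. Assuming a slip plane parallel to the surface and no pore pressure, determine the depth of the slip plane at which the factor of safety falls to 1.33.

z = 13.84 m

Setting FS = 1.33 in FS = [c' + γz cos²β tanφ'] / [γz sinβ cosβ] and solving for z:
z = c' / [γ cosβ (FS·sinβ − cosβ·tanφ')]
  = 13.2 / [18.9·cos18.3°·(1.33·sin18.3° − cos18.3°·tan21.0°)]
  = 13.2 / [18.9·0.9494·(1.33·0.3140 − 0.9494·0.3839)]
  = 13.2 / 0.9539 = 13.838 m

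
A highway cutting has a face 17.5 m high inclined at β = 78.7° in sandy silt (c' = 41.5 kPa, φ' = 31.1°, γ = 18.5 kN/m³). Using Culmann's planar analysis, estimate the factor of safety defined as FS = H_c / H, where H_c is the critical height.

FS = 1.32

H_c = (4c'/γ) · sinβ cosφ' / [1 − cos(β − φ')]
    = (4·41.5/18.5) · sin78.7°·cos31.1° / [1 − cos47.6°]
    = 8.973 · 0.8397 / 0.3257 = 23.13 m
FS = H_c / H = 23.13 / 17.5 = 1.322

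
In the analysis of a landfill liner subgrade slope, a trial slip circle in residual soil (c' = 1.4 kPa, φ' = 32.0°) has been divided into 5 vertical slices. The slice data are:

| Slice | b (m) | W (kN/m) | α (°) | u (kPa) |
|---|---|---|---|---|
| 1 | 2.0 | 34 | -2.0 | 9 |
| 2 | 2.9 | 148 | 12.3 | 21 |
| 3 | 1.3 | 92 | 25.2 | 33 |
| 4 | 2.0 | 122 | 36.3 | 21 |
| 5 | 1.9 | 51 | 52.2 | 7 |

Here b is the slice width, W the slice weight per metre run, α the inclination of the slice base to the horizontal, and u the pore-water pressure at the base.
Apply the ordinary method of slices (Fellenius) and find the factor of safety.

FS = 0.74

Ordinary method of slices: FS = Σ[c'·Δl_i + (W_i cosα_i − u_i·Δl_i)·tanφ'] / Σ W_i sinα_i, with Δl_i = b_i / cosα_i.
Slice 1: Δl = 2.0/cos(-2.0°) = 2.001 m; N'_1 = 34·cos(-2.0°) − 9·2.001 = 16.0; c'Δl = 2.80; W sinα = -1.2
Slice 2: Δl = 2.9/cos12.3° = 2.968 m; N'_2 = 148·cos12.3° − 21·2.968 = 82.3; c'Δl = 4.16; W sinα = 31.5
Slice 3: Δl = 1.3/cos25.2° = 1.437 m; N'_3 = 92·cos25.2° − 33·1.437 = 35.8; c'Δl = 2.01; W sinα = 39.2
Slice 4: Δl = 2.0/cos36.3° = 2.482 m; N'_4 = 122·cos36.3° − 21·2.482 = 46.2; c'Δl = 3.47; W sinα = 72.2
Slice 5: Δl = 1.9/cos52.2° = 3.100 m; N'_5 = 51·cos52.2° − 7·3.100 = 9.6; c'Δl = 4.34; W sinα = 40.3
Σc'Δl = 16.8 kN/m; ΣN' = 189.8 kN/m; ΣW sinα = 182.0 kN/m
Resisting = 16.8 + 189.8·tan32.0° = 16.8 + 118.6 = 135.4 kN/m
FS = 135.4 / 182.0 = 0.744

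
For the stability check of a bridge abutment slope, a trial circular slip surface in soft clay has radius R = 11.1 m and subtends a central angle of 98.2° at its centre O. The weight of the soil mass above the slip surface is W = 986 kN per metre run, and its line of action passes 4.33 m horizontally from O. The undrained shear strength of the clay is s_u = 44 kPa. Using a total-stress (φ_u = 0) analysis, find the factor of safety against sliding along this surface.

Taking moments about the centre O, the resisting moment is provided by the undrained shear strength acting along the arc:
Arc length L_a = R·θ = 11.1·(98.2°·π/180) = 11.1·1.7139 = 19.02 m
M_R = s_u·L_a·R = 44·19.02·11.1 = 9291.5 kN·m/m
M_D = W·d = 986·4.33 = 4269.4 kN·m/m
FS = M_R / M_D = 9291.5 / 4269.4 = 2.176

FS = 2.18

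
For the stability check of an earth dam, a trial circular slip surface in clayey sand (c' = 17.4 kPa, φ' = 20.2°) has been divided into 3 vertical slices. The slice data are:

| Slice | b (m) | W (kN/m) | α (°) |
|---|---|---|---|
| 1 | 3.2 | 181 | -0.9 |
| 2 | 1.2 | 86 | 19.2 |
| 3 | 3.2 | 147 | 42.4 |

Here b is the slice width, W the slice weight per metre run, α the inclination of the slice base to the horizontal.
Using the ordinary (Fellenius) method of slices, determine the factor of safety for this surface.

FS = 2.32

Ordinary method of slices: FS = Σ[c'·Δl_i + (W_i cosα_i)·tanφ'] / Σ W_i sinα_i, with Δl_i = b_i / cosα_i.
Slice 1: Δl = 3.2/cos(-0.9°) = 3.200 m; N'_1 = 181·cos(-0.9°) = 181.0; c'Δl = 55.69; W sinα = -2.8
Slice 2: Δl = 1.2/cos19.2° = 1.271 m; N'_2 = 86·cos19.2° = 81.2; c'Δl = 22.11; W sinα = 28.3
Slice 3: Δl = 3.2/cos42.4° = 4.333 m; N'_3 = 147·cos42.4° = 108.6; c'Δl = 75.40; W sinα = 99.1
Σc'Δl = 153.2 kN/m; ΣN' = 370.7 kN/m; ΣW sinα = 124.6 kN/m
Resisting = 153.2 + 370.7·tan20.2° = 153.2 + 136.4 = 289.6 kN/m
FS = 289.6 / 124.6 = 2.325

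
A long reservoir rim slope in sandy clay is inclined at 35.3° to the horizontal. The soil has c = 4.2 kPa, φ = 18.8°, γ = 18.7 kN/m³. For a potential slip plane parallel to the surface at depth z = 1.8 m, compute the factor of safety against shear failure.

For an infinite slope with a slip plane parallel to the surface (no pore pressure): FS = [c + γz cos²β tanφ] / [γz sinβ cosβ].
γz = 18.7·1.8 = 33.66 kN/m²
Numerator = 4.2 + 33.66·cos²35.3°·tan18.8° = 4.2 + 33.66·0.6661·0.3404 = 11.832 kPa
Denominator = 33.66·sin35.3°·cos35.3° = 33.66·0.5779·0.8161 = 15.874 kPa
FS = 11.832 / 15.874 = 0.745

FS = 0.75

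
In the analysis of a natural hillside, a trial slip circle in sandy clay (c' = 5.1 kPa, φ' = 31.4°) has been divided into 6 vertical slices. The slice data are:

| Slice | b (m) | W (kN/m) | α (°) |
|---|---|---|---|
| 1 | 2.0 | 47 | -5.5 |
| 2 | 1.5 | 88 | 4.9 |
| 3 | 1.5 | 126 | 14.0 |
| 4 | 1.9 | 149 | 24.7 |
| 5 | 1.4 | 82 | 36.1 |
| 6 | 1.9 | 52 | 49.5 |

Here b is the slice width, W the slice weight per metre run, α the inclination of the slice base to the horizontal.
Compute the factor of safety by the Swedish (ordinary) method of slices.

FS = 1.96

Ordinary method of slices: FS = Σ[c'·Δl_i + (W_i cosα_i)·tanφ'] / Σ W_i sinα_i, with Δl_i = b_i / cosα_i.
Slice 1: Δl = 2.0/cos(-5.5°) = 2.009 m; N'_1 = 47·cos(-5.5°) = 46.8; c'Δl = 10.25; W sinα = -4.5
Slice 2: Δl = 1.5/cos4.9° = 1.506 m; N'_2 = 88·cos4.9° = 87.7; c'Δl = 7.68; W sinα = 7.5
Slice 3: Δl = 1.5/cos14.0° = 1.546 m; N'_3 = 126·cos14.0° = 122.3; c'Δl = 7.88; W sinα = 30.5
Slice 4: Δl = 1.9/cos24.7° = 2.091 m; N'_4 = 149·cos24.7° = 135.4; c'Δl = 10.67; W sinα = 62.3
Slice 5: Δl = 1.4/cos36.1° = 1.733 m; N'_5 = 82·cos36.1° = 66.3; c'Δl = 8.84; W sinα = 48.3
Slice 6: Δl = 1.9/cos49.5° = 2.926 m; N'_6 = 52·cos49.5° = 33.8; c'Δl = 14.92; W sinα = 39.5
Σc'Δl = 60.2 kN/m; ΣN' = 492.1 kN/m; ΣW sinα = 183.6 kN/m
Resisting = 60.2 + 492.1·tan31.4° = 60.2 + 300.4 = 360.6 kN/m
FS = 360.6 / 183.6 = 1.964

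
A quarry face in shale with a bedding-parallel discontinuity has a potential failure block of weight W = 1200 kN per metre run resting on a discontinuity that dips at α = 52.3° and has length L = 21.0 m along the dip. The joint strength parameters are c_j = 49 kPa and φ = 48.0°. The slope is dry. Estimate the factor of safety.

Resolving the block weight along and normal to the plane and applying the Mohr–Coulomb strength on the joint:
N' = W cosα = 1200·cos52.3° = 733.8 kN/m
Driving force T = W sinα = 1200·sin52.3° = 949.5 kN/m
Resisting force R = c_j·L + N'·tanφ = 49·21.0 + 733.8·tan48.0° = 1029.0 + 815.0 = 1844.0 kN/m
FS = R / T = 1844.0 / 949.5 = 1.942

FS = 1.94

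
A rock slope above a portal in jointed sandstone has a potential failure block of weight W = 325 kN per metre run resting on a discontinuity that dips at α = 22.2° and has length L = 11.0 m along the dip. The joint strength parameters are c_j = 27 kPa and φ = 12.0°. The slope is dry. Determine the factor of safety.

FS = 2.94

Resolving the block weight along and normal to the plane and applying the Mohr–Coulomb strength on the joint:
N' = W cosα = 325·cos22.2° = 300.9 kN/m
Driving force T = W sinα = 325·sin22.2° = 122.8 kN/m
Resisting force R = c_j·L + N'·tanφ = 27·11.0 + 300.9·tan12.0° = 297.0 + 64.0 = 361.0 kN/m
FS = R / T = 361.0 / 122.8 = 2.939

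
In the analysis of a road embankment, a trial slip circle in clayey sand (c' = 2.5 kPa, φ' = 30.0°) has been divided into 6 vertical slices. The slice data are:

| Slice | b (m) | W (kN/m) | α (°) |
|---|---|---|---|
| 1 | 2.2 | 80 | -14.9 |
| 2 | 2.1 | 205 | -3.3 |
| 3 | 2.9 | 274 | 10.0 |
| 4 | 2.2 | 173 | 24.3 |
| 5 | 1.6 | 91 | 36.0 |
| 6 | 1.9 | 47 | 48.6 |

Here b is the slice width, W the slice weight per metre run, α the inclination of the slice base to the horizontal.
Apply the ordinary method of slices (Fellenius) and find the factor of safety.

FS = 2.89

Ordinary method of slices: FS = Σ[c'·Δl_i + (W_i cosα_i)·tanφ'] / Σ W_i sinα_i, with Δl_i = b_i / cosα_i.
Slice 1: Δl = 2.2/cos(-14.9°) = 2.277 m; N'_1 = 80·cos(-14.9°) = 77.3; c'Δl = 5.69; W sinα = -20.6
Slice 2: Δl = 2.1/cos(-3.3°) = 2.103 m; N'_2 = 205·cos(-3.3°) = 204.7; c'Δl = 5.26; W sinα = -11.8
Slice 3: Δl = 2.9/cos10.0° = 2.945 m; N'_3 = 274·cos10.0° = 269.8; c'Δl = 7.36; W sinα = 47.6
Slice 4: Δl = 2.2/cos24.3° = 2.414 m; N'_4 = 173·cos24.3° = 157.7; c'Δl = 6.03; W sinα = 71.2
Slice 5: Δl = 1.6/cos36.0° = 1.978 m; N'_5 = 91·cos36.0° = 73.6; c'Δl = 4.94; W sinα = 53.5
Slice 6: Δl = 1.9/cos48.6° = 2.873 m; N'_6 = 47·cos48.6° = 31.1; c'Δl = 7.18; W sinα = 35.3
Σc'Δl = 36.5 kN/m; ΣN' = 814.2 kN/m; ΣW sinα = 175.1 kN/m
Resisting = 36.5 + 814.2·tan30.0° = 36.5 + 470.1 = 506.5 kN/m
FS = 506.5 / 175.1 = 2.892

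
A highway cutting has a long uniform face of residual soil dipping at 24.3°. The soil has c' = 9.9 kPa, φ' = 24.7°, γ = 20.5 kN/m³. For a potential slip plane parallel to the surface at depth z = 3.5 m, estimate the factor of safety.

FS = 1.39

For an infinite slope with a slip plane parallel to the surface (no pore pressure): FS = [c' + γz cos²β tanφ'] / [γz sinβ cosβ].
γz = 20.5·3.5 = 71.75 kN/m²
Numerator = 9.9 + 71.75·cos²24.3°·tan24.7° = 9.9 + 71.75·0.8307·0.4599 = 37.313 kPa
Denominator = 71.75·sin24.3°·cos24.3° = 71.75·0.4115·0.9114 = 26.910 kPa
FS = 37.313 / 26.910 = 1.387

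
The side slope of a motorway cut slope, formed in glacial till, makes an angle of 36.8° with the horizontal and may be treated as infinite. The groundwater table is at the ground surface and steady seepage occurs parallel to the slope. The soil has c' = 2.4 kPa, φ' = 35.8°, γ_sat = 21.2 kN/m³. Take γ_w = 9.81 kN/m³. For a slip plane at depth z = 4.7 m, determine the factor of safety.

With seepage parallel to the slope and the water table at the surface, the effective normal stress on the slip plane uses the buoyant unit weight γ' = γ_sat − γ_w while the driving shear stress uses γ_sat:
FS = [c' + γ' z cos²β tanφ'] / [γ_sat z sinβ cosβ]
γ' = 21.2 − 9.81 = 11.39 kN/m³
Numerator = 2.4 + 11.39·4.7·cos²36.8°·tan35.8° = 2.4 + 11.39·4.7·0.6412·0.7212 = 27.155 kPa
Denominator = 21.2·4.7·sin36.8°·cos36.8° = 21.2·4.7·0.5990·0.8007 = 47.793 kPa
FS = 27.155 / 47.793 = 0.568

FS = 0.57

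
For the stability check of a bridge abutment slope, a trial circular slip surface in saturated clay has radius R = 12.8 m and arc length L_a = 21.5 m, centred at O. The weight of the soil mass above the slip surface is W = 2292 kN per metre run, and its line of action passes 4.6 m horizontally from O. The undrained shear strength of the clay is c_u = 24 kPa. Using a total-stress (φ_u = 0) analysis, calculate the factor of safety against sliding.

Taking moments about the centre O, the resisting moment is provided by the undrained shear strength acting along the arc:
M_R = c_u·L_a·R = 24·21.50·12.8 = 6604.8 kN·m/m
M_D = W·d = 2292·4.6 = 10543.2 kN·m/m
FS = M_R / M_D = 6604.8 / 10543.2 = 0.626

FS = 0.63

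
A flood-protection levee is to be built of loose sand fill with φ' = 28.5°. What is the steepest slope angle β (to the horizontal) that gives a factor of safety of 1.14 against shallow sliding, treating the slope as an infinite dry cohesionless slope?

For an infinite dry cohesionless slope FS = tanφ'/tanβ, so tanβ = tanφ' / FS.
tanβ = tan28.5° / 1.14 = 0.5430 / 1.14 = 0.4763
β = arctan(0.4763) = 25.47°

β = 25.5°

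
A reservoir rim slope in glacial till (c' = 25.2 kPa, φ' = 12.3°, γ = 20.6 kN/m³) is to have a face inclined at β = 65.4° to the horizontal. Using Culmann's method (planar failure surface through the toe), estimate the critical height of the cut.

Culmann's analysis gives the critical failure plane at α_cr = (β + φ')/2 = (65.4 + 12.3)/2 = 38.9°, and the critical height
H_c = (4c'/γ) · sinβ cosφ' / [1 − cos(β − φ')]
    = (4·25.2/20.6) · sin65.4°·cos12.3° / [1 − cos(53.1°)]
    = 4.893 · 0.9092·0.9770 / [1 − 0.6004]
    = 4.893 · 0.8884 / 0.3996
    = 10.88 m

H_c = 10.88 m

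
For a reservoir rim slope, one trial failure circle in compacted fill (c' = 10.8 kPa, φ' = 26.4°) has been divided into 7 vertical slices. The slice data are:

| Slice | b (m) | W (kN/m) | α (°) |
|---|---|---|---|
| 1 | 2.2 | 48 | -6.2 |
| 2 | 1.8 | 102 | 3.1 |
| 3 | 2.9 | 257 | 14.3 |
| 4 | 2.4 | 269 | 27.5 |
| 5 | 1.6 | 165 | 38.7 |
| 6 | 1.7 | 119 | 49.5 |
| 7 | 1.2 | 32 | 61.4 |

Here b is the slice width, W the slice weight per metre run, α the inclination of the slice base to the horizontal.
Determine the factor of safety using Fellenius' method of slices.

FS = 1.49

Ordinary method of slices: FS = Σ[c'·Δl_i + (W_i cosα_i)·tanφ'] / Σ W_i sinα_i, with Δl_i = b_i / cosα_i.
Slice 1: Δl = 2.2/cos(-6.2°) = 2.213 m; N'_1 = 48·cos(-6.2°) = 47.7; c'Δl = 23.90; W sinα = -5.2
Slice 2: Δl = 1.8/cos3.1° = 1.803 m; N'_2 = 102·cos3.1° = 101.9; c'Δl = 19.47; W sinα = 5.5
Slice 3: Δl = 2.9/cos14.3° = 2.993 m; N'_3 = 257·cos14.3° = 249.0; c'Δl = 32.32; W sinα = 63.5
Slice 4: Δl = 2.4/cos27.5° = 2.706 m; N'_4 = 269·cos27.5° = 238.6; c'Δl = 29.22; W sinα = 124.2
Slice 5: Δl = 1.6/cos38.7° = 2.050 m; N'_5 = 165·cos38.7° = 128.8; c'Δl = 22.14; W sinα = 103.2
Slice 6: Δl = 1.7/cos49.5° = 2.618 m; N'_6 = 119·cos49.5° = 77.3; c'Δl = 28.27; W sinα = 90.5
Slice 7: Δl = 1.2/cos61.4° = 2.507 m; N'_7 = 32·cos61.4° = 15.3; c'Δl = 27.07; W sinα = 28.1
Σc'Δl = 182.4 kN/m; ΣN' = 858.6 kN/m; ΣW sinα = 409.8 kN/m
Resisting = 182.4 + 858.6·tan26.4° = 182.4 + 426.2 = 608.6 kN/m
FS = 608.6 / 409.8 = 1.485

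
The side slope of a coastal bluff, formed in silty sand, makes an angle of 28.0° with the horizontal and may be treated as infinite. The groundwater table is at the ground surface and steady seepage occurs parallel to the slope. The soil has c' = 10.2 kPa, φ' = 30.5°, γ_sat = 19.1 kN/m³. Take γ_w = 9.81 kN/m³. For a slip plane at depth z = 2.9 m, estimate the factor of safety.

FS = 0.98

With seepage parallel to the slope and the water table at the surface, the effective normal stress on the slip plane uses the buoyant unit weight γ' = γ_sat − γ_w while the driving shear stress uses γ_sat:
FS = [c' + γ' z cos²β tanφ'] / [γ_sat z sinβ cosβ]
γ' = 19.1 − 9.81 = 9.29 kN/m³
Numerator = 10.2 + 9.29·2.9·cos²28.0°·tan30.5° = 10.2 + 9.29·2.9·0.7796·0.5890 = 22.572 kPa
Denominator = 19.1·2.9·sin28.0°·cos28.0° = 19.1·2.9·0.4695·0.8829 = 22.960 kPa
FS = 22.572 / 22.960 = 0.983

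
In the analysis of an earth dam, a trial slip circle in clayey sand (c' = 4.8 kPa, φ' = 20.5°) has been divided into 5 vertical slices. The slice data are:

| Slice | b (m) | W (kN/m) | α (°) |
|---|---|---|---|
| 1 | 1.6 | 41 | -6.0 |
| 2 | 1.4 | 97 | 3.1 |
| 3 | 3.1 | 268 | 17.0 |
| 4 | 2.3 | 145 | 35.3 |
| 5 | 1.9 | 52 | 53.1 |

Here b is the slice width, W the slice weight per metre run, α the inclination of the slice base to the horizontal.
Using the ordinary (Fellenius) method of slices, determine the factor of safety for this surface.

Ordinary method of slices: FS = Σ[c'·Δl_i + (W_i cosα_i)·tanφ'] / Σ W_i sinα_i, with Δl_i = b_i / cosα_i.
Slice 1: Δl = 1.6/cos(-6.0°) = 1.609 m; N'_1 = 41·cos(-6.0°) = 40.8; c'Δl = 7.72; W sinα = -4.3
Slice 2: Δl = 1.4/cos3.1° = 1.402 m; N'_2 = 97·cos3.1° = 96.9; c'Δl = 6.73; W sinα = 5.2
Slice 3: Δl = 3.1/cos17.0° = 3.242 m; N'_3 = 268·cos17.0° = 256.3; c'Δl = 15.56; W sinα = 78.4
Slice 4: Δl = 2.3/cos35.3° = 2.818 m; N'_4 = 145·cos35.3° = 118.3; c'Δl = 13.53; W sinα = 83.8
Slice 5: Δl = 1.9/cos53.1° = 3.164 m; N'_5 = 52·cos53.1° = 31.2; c'Δl = 15.19; W sinα = 41.6
Σc'Δl = 58.7 kN/m; ΣN' = 543.5 kN/m; ΣW sinα = 204.7 kN/m
Resisting = 58.7 + 543.5·tan20.5° = 58.7 + 203.2 = 261.9 kN/m
FS = 261.9 / 204.7 = 1.280

FS = 1.28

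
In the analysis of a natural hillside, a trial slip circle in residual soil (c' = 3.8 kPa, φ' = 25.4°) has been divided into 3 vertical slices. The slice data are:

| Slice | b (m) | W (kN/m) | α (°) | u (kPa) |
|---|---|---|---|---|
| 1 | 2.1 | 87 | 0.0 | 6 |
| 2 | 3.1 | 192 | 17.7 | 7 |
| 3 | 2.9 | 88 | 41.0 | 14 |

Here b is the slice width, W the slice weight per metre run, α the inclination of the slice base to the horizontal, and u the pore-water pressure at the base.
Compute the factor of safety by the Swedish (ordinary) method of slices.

FS = 1.31

Ordinary method of slices: FS = Σ[c'·Δl_i + (W_i cosα_i − u_i·Δl_i)·tanφ'] / Σ W_i sinα_i, with Δl_i = b_i / cosα_i.
Slice 1: Δl = 2.1/cos0.0° = 2.100 m; N'_1 = 87·cos0.0° − 6·2.100 = 74.4; c'Δl = 7.98; W sinα = 0.0
Slice 2: Δl = 3.1/cos17.7° = 3.254 m; N'_2 = 192·cos17.7° − 7·3.254 = 160.1; c'Δl = 12.37; W sinα = 58.4
Slice 3: Δl = 2.9/cos41.0° = 3.843 m; N'_3 = 88·cos41.0° − 14·3.843 = 12.6; c'Δl = 14.60; W sinα = 57.7
Σc'Δl = 34.9 kN/m; ΣN' = 247.2 kN/m; ΣW sinα = 116.1 kN/m
Resisting = 34.9 + 247.2·tan25.4° = 34.9 + 117.4 = 152.3 kN/m
FS = 152.3 / 116.1 = 1.312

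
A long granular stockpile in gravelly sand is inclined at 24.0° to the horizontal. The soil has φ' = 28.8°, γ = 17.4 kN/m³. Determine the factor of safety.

FS = 1.23

For a dry cohesionless infinite slope the factor of safety is FS = tanφ' / tanβ.
FS = tan28.8° / tan24.0° = 0.5498 / 0.4452 = 1.235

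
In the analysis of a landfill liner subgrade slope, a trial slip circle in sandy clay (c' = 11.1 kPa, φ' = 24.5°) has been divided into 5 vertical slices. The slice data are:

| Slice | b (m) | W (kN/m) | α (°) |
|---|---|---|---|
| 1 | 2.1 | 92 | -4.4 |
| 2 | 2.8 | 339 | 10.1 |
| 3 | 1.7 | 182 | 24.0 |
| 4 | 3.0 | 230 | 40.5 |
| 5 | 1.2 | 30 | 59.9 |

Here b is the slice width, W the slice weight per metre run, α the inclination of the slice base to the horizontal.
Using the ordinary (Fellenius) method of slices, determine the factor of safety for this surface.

Ordinary method of slices: FS = Σ[c'·Δl_i + (W_i cosα_i)·tanφ'] / Σ W_i sinα_i, with Δl_i = b_i / cosα_i.
Slice 1: Δl = 2.1/cos(-4.4°) = 2.106 m; N'_1 = 92·cos(-4.4°) = 91.7; c'Δl = 23.38; W sinα = -7.1
Slice 2: Δl = 2.8/cos10.1° = 2.844 m; N'_2 = 339·cos10.1° = 333.7; c'Δl = 31.57; W sinα = 59.4
Slice 3: Δl = 1.7/cos24.0° = 1.861 m; N'_3 = 182·cos24.0° = 166.3; c'Δl = 20.66; W sinα = 74.0
Slice 4: Δl = 3.0/cos40.5° = 3.945 m; N'_4 = 230·cos40.5° = 174.9; c'Δl = 43.79; W sinα = 149.4
Slice 5: Δl = 1.2/cos59.9° = 2.393 m; N'_5 = 30·cos59.9° = 15.0; c'Δl = 26.56; W sinα = 26.0
Σc'Δl = 146.0 kN/m; ΣN' = 781.7 kN/m; ΣW sinα = 301.7 kN/m
Resisting = 146.0 + 781.7·tan24.5° = 146.0 + 356.2 = 502.2 kN/m
FS = 502.2 / 301.7 = 1.664

FS = 1.66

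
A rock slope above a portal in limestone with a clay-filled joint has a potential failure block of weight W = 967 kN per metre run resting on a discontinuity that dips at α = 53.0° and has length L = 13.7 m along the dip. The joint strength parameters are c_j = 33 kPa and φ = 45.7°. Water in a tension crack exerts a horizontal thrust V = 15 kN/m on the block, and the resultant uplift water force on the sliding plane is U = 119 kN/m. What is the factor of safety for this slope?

FS = 1.17

Resolving the block weight along and normal to the plane and applying the Mohr–Coulomb strength on the joint:
N' = W cosα − U − V sinα = 967·cos53.0° − 119 − 15·sin53.0° = 451.0 kN/m
Driving force T = W sinα + V cosα = 967·sin53.0° + 15·cos53.0° = 781.3 kN/m
Resisting force R = c_j·L + N'·tanφ = 33·13.7 + 451.0·tan45.7° = 452.1 + 462.1 = 914.2 kN/m
FS = R / T = 914.2 / 781.3 = 1.170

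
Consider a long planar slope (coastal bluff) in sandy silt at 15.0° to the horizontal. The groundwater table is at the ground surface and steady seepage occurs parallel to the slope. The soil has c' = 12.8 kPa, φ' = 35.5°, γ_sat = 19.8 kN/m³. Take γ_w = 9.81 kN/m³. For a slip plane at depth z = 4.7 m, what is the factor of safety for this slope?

With seepage parallel to the slope and the water table at the surface, the effective normal stress on the slip plane uses the buoyant unit weight γ' = γ_sat − γ_w while the driving shear stress uses γ_sat:
FS = [c' + γ' z cos²β tanφ'] / [γ_sat z sinβ cosβ]
γ' = 19.8 − 9.81 = 9.99 kN/m³
Numerator = 12.8 + 9.99·4.7·cos²15.0°·tan35.5° = 12.8 + 9.99·4.7·0.9330·0.7133 = 44.048 kPa
Denominator = 19.8·4.7·sin15.0°·cos15.0° = 19.8·4.7·0.2588·0.9659 = 23.265 kPa
FS = 44.048 / 23.265 = 1.893

FS = 1.89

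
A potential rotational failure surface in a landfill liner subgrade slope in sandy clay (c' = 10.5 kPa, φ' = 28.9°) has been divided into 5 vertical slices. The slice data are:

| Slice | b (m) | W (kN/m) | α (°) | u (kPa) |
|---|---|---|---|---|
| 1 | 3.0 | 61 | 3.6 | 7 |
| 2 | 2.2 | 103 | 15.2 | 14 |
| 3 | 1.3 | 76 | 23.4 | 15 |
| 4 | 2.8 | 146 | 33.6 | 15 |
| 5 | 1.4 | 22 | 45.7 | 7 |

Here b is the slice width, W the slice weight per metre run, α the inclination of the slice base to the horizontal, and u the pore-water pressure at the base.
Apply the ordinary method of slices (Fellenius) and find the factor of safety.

FS = 1.60

Ordinary method of slices: FS = Σ[c'·Δl_i + (W_i cosα_i − u_i·Δl_i)·tanφ'] / Σ W_i sinα_i, with Δl_i = b_i / cosα_i.
Slice 1: Δl = 3.0/cos3.6° = 3.006 m; N'_1 = 61·cos3.6° − 7·3.006 = 39.8; c'Δl = 31.56; W sinα = 3.8
Slice 2: Δl = 2.2/cos15.2° = 2.280 m; N'_2 = 103·cos15.2° − 14·2.280 = 67.5; c'Δl = 23.94; W sinα = 27.0
Slice 3: Δl = 1.3/cos23.4° = 1.417 m; N'_3 = 76·cos23.4° − 15·1.417 = 48.5; c'Δl = 14.87; W sinα = 30.2
Slice 4: Δl = 2.8/cos33.6° = 3.362 m; N'_4 = 146·cos33.6° − 15·3.362 = 71.2; c'Δl = 35.30; W sinα = 80.8
Slice 5: Δl = 1.4/cos45.7° = 2.005 m; N'_5 = 22·cos45.7° − 7·2.005 = 1.3; c'Δl = 21.05; W sinα = 15.7
Σc'Δl = 126.7 kN/m; ΣN' = 228.3 kN/m; ΣW sinα = 157.6 kN/m
Resisting = 126.7 + 228.3·tan28.9° = 126.7 + 126.0 = 252.8 kN/m
FS = 252.8 / 157.6 = 1.604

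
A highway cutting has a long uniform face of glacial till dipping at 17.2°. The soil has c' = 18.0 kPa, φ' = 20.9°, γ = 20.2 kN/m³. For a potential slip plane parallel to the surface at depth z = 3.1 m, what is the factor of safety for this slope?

For an infinite slope with a slip plane parallel to the surface (no pore pressure): FS = [c' + γz cos²β tanφ'] / [γz sinβ cosβ].
γz = 20.2·3.1 = 62.62 kN/m²
Numerator = 18.0 + 62.62·cos²17.2°·tan20.9° = 18.0 + 62.62·0.9126·0.3819 = 39.821 kPa
Denominator = 62.62·sin17.2°·cos17.2° = 62.62·0.2957·0.9553 = 17.689 kPa
FS = 39.821 / 17.689 = 2.251

FS = 2.25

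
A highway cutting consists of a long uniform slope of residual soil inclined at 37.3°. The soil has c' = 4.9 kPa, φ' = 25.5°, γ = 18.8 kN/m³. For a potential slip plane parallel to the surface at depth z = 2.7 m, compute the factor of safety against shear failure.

FS = 0.83

For an infinite slope with a slip plane parallel to the surface (no pore pressure): FS = [c' + γz cos²β tanφ'] / [γz sinβ cosβ].
γz = 18.8·2.7 = 50.76 kN/m²
Numerator = 4.9 + 50.76·cos²37.3°·tan25.5° = 4.9 + 50.76·0.6328·0.4770 = 20.220 kPa
Denominator = 50.76·sin37.3°·cos37.3° = 50.76·0.6060·0.7955 = 24.469 kPa
FS = 20.220 / 24.469 = 0.826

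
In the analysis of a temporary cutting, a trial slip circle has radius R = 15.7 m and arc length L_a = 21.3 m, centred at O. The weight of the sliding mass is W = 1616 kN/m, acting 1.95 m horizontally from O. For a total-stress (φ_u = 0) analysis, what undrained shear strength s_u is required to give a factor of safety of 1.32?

s_u = 12.4 kPa

FS = s_u·L_a·R / (W·d), so s_u = FS·W·d / (L_a·R).
s_u = 1.32·1616·1.95 / (21.30·15.7) = 4159.6 / 334.41 = 12.44 kPa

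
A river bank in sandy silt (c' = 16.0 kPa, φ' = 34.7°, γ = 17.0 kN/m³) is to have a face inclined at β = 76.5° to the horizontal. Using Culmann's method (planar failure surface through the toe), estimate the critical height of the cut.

H_c = 11.82 m

Culmann's analysis gives the critical failure plane at α_cr = (β + φ')/2 = (76.5 + 34.7)/2 = 55.6°, and the critical height
H_c = (4c'/γ) · sinβ cosφ' / [1 − cos(β − φ')]
    = (4·16.0/17.0) · sin76.5°·cos34.7° / [1 − cos(41.8°)]
    = 3.765 · 0.9724·0.8221 / [1 − 0.7455]
    = 3.765 · 0.7994 / 0.2545
    = 11.82 m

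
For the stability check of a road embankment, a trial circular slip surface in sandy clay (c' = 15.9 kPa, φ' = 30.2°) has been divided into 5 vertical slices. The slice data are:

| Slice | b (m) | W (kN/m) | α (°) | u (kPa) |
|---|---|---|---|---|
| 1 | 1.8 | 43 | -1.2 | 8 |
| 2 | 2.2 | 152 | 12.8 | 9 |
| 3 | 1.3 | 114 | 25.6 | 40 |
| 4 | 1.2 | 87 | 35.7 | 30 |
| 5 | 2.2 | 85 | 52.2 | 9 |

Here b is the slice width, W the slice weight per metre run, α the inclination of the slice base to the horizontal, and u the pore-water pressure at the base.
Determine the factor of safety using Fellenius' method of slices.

Ordinary method of slices: FS = Σ[c'·Δl_i + (W_i cosα_i − u_i·Δl_i)·tanφ'] / Σ W_i sinα_i, with Δl_i = b_i / cosα_i.
Slice 1: Δl = 1.8/cos(-1.2°) = 1.800 m; N'_1 = 43·cos(-1.2°) − 8·1.800 = 28.6; c'Δl = 28.63; W sinα = -0.9
Slice 2: Δl = 2.2/cos12.8° = 2.256 m; N'_2 = 152·cos12.8° − 9·2.256 = 127.9; c'Δl = 35.87; W sinα = 33.7
Slice 3: Δl = 1.3/cos25.6° = 1.442 m; N'_3 = 114·cos25.6° − 40·1.442 = 45.1; c'Δl = 22.92; W sinα = 49.3
Slice 4: Δl = 1.2/cos35.7° = 1.478 m; N'_4 = 87·cos35.7° − 30·1.478 = 26.3; c'Δl = 23.50; W sinα = 50.8
Slice 5: Δl = 2.2/cos52.2° = 3.589 m; N'_5 = 85·cos52.2° − 9·3.589 = 19.8; c'Δl = 57.07; W sinα = 67.2
Σc'Δl = 168.0 kN/m; ΣN' = 247.8 kN/m; ΣW sinα = 200.0 kN/m
Resisting = 168.0 + 247.8·tan30.2° = 168.0 + 144.2 = 312.2 kN/m
FS = 312.2 / 200.0 = 1.561

FS = 1.56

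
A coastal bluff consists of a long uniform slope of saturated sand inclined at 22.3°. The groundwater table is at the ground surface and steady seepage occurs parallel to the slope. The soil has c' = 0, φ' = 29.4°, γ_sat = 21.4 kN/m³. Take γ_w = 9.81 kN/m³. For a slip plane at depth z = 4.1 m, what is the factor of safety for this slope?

FS = 0.74

With seepage parallel to the slope and the water table at the surface, the effective normal stress on the slip plane uses the buoyant unit weight γ' = γ_sat − γ_w while the driving shear stress uses γ_sat:
FS = [c' + γ' z cos²β tanφ'] / [γ_sat z sinβ cosβ]
(For c' = 0 this reduces to FS = (γ'/γ_sat)·tanφ'/tanβ.)
γ' = 21.4 − 9.81 = 11.59 kN/m³
Numerator = 0.0 + 11.59·4.1·cos²22.3°·tan29.4° = 0.0 + 11.59·4.1·0.8560·0.5635 = 22.920 kPa
Denominator = 21.4·4.1·sin22.3°·cos22.3° = 21.4·4.1·0.3795·0.9252 = 30.803 kPa
FS = 22.920 / 30.803 = 0.744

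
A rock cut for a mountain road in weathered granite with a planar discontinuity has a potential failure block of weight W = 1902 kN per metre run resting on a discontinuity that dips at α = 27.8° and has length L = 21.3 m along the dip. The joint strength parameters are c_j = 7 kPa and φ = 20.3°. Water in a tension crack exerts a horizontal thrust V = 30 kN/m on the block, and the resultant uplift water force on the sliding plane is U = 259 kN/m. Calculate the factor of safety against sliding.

FS = 0.73

Resolving the block weight along and normal to the plane and applying the Mohr–Coulomb strength on the joint:
N' = W cosα − U − V sinα = 1902·cos27.8° − 259 − 30·sin27.8° = 1409.5 kN/m
Driving force T = W sinα + V cosα = 1902·sin27.8° + 30·cos27.8° = 913.6 kN/m
Resisting force R = c_j·L + N'·tanφ = 7·21.3 + 1409.5·tan20.3° = 149.1 + 521.4 = 670.5 kN/m
FS = R / T = 670.5 / 913.6 = 0.734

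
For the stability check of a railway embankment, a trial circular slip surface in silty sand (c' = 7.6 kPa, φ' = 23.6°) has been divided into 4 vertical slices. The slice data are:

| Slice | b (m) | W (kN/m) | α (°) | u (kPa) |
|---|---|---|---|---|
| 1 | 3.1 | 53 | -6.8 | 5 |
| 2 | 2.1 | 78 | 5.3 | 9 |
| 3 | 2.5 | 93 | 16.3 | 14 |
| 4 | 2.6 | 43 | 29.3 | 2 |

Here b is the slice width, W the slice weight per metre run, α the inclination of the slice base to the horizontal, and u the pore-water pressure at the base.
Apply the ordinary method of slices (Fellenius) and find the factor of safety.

FS = 3.35

Ordinary method of slices: FS = Σ[c'·Δl_i + (W_i cosα_i − u_i·Δl_i)·tanφ'] / Σ W_i sinα_i, with Δl_i = b_i / cosα_i.
Slice 1: Δl = 3.1/cos(-6.8°) = 3.122 m; N'_1 = 53·cos(-6.8°) − 5·3.122 = 37.0; c'Δl = 23.73; W sinα = -6.3
Slice 2: Δl = 2.1/cos5.3° = 2.109 m; N'_2 = 78·cos5.3° − 9·2.109 = 58.7; c'Δl = 16.03; W sinα = 7.2
Slice 3: Δl = 2.5/cos16.3° = 2.605 m; N'_3 = 93·cos16.3° − 14·2.605 = 52.8; c'Δl = 19.80; W sinα = 26.1
Slice 4: Δl = 2.6/cos29.3° = 2.981 m; N'_4 = 43·cos29.3° − 2·2.981 = 31.5; c'Δl = 22.66; W sinα = 21.0
Σc'Δl = 82.2 kN/m; ΣN' = 180.0 kN/m; ΣW sinα = 48.1 kN/m
Resisting = 82.2 + 180.0·tan23.6° = 82.2 + 78.7 = 160.9 kN/m
FS = 160.9 / 48.1 = 3.346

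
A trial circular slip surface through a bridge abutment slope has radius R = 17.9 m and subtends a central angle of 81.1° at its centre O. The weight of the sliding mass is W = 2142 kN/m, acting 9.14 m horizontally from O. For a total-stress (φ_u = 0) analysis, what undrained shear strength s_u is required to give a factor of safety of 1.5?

s_u = 64.8 kPa

FS = s_u·L_a·R / (W·d), so s_u = FS·W·d / (L_a·R).
Arc length L_a = R·θ = 17.9·(81.1°·π/180) = 17.9·1.4155 = 25.34 m
s_u = 1.5·2142·9.14 / (25.34·17.9) = 29366.8 / 453.53 = 64.75 kPa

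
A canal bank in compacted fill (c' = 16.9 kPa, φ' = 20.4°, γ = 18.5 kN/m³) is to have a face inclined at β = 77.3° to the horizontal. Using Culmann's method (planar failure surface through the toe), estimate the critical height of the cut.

Culmann's analysis gives the critical failure plane at α_cr = (β + φ')/2 = (77.3 + 20.4)/2 = 48.8°, and the critical height
H_c = (4c'/γ) · sinβ cosφ' / [1 − cos(β − φ')]
    = (4·16.9/18.5) · sin77.3°·cos20.4° / [1 − cos(56.9°)]
    = 3.654 · 0.9755·0.9373 / [1 − 0.5461]
    = 3.654 · 0.9144 / 0.4539
    = 7.36 m

H_c = 7.36 m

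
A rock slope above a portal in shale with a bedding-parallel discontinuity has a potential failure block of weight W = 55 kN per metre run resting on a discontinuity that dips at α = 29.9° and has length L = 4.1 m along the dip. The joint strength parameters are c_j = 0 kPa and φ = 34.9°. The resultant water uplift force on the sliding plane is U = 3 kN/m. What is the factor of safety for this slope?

Resolving the block weight along and normal to the plane and applying the Mohr–Coulomb strength on the joint:
N' = W cosα − U = 55·cos29.9° − 3 = 44.7 kN/m
Driving force T = W sinα = 55·sin29.9° = 27.4 kN/m
Resisting force R = c_j·L + N'·tanφ = 0·4.1 + 44.7·tan34.9° = 0.0 + 31.2 = 31.2 kN/m
FS = R / T = 31.2 / 27.4 = 1.137

FS = 1.14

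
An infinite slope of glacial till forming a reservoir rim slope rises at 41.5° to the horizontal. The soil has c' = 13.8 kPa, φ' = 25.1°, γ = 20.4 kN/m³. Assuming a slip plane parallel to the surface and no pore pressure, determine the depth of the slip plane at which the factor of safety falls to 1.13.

z = 2.27 m

Setting FS = 1.13 in FS = [c' + γz cos²β tanφ'] / [γz sinβ cosβ] and solving for z:
z = c' / [γ cosβ (FS·sinβ − cosβ·tanφ')]
  = 13.8 / [20.4·cos41.5°·(1.13·sin41.5° − cos41.5°·tan25.1°)]
  = 13.8 / [20.4·0.7490·(1.13·0.6626 − 0.7490·0.4684)]
  = 13.8 / 6.0798 = 2.270 m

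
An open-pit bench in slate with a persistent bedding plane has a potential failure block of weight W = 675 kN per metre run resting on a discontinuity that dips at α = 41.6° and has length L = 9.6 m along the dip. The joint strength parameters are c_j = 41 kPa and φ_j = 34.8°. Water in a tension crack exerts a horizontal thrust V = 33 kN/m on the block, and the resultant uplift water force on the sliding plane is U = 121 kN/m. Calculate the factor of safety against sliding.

Resolving the block weight along and normal to the plane and applying the Mohr–Coulomb strength on the joint:
N' = W cosα − U − V sinα = 675·cos41.6° − 121 − 33·sin41.6° = 361.9 kN/m
Driving force T = W sinα + V cosα = 675·sin41.6° + 33·cos41.6° = 472.8 kN/m
Resisting force R = c_j·L + N'·tanφ_j = 41·9.6 + 361.9·tan34.8° = 393.6 + 251.5 = 645.1 kN/m
FS = R / T = 645.1 / 472.8 = 1.364

FS = 1.36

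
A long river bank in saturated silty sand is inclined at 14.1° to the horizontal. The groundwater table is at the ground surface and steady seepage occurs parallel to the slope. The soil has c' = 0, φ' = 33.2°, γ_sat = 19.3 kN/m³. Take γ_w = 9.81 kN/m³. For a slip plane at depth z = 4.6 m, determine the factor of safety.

FS = 1.28

With seepage parallel to the slope and the water table at the surface, the effective normal stress on the slip plane uses the buoyant unit weight γ' = γ_sat − γ_w while the driving shear stress uses γ_sat:
FS = [c' + γ' z cos²β tanφ'] / [γ_sat z sinβ cosβ]
(For c' = 0 this reduces to FS = (γ'/γ_sat)·tanφ'/tanβ.)
γ' = 19.3 − 9.81 = 9.49 kN/m³
Numerator = 0.0 + 9.49·4.6·cos²14.1°·tan33.2° = 0.0 + 9.49·4.6·0.9407·0.6544 = 26.871 kPa
Denominator = 19.3·4.6·sin14.1°·cos14.1° = 19.3·4.6·0.2436·0.9699 = 20.977 kPa
FS = 26.871 / 20.977 = 1.281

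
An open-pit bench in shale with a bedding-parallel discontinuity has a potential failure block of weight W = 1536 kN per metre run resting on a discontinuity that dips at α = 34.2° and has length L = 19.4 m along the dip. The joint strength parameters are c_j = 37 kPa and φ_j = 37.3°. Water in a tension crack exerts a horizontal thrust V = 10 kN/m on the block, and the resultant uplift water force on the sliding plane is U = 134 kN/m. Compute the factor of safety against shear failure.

Resolving the block weight along and normal to the plane and applying the Mohr–Coulomb strength on the joint:
N' = W cosα − U − V sinα = 1536·cos34.2° − 134 − 10·sin34.2° = 1130.8 kN/m
Driving force T = W sinα + V cosα = 1536·sin34.2° + 10·cos34.2° = 871.6 kN/m
Resisting force R = c_j·L + N'·tanφ_j = 37·19.4 + 1130.8·tan37.3° = 717.8 + 861.4 = 1579.2 kN/m
FS = R / T = 1579.2 / 871.6 = 1.812

FS = 1.81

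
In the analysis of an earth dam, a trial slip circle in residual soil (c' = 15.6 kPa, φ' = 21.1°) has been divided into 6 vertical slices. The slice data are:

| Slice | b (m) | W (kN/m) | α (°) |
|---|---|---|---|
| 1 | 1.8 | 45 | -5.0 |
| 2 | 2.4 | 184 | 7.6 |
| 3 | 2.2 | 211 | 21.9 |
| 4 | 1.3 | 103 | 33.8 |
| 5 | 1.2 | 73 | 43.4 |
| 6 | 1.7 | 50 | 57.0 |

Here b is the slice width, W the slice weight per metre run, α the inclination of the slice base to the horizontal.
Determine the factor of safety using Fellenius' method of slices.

FS = 1.73

Ordinary method of slices: FS = Σ[c'·Δl_i + (W_i cosα_i)·tanφ'] / Σ W_i sinα_i, with Δl_i = b_i / cosα_i.
Slice 1: Δl = 1.8/cos(-5.0°) = 1.807 m; N'_1 = 45·cos(-5.0°) = 44.8; c'Δl = 28.19; W sinα = -3.9
Slice 2: Δl = 2.4/cos7.6° = 2.421 m; N'_2 = 184·cos7.6° = 182.4; c'Δl = 37.77; W sinα = 24.3
Slice 3: Δl = 2.2/cos21.9° = 2.371 m; N'_3 = 211·cos21.9° = 195.8; c'Δl = 36.99; W sinα = 78.7
Slice 4: Δl = 1.3/cos33.8° = 1.564 m; N'_4 = 103·cos33.8° = 85.6; c'Δl = 24.40; W sinα = 57.3
Slice 5: Δl = 1.2/cos43.4° = 1.652 m; N'_5 = 73·cos43.4° = 53.0; c'Δl = 25.76; W sinα = 50.2
Slice 6: Δl = 1.7/cos57.0° = 3.121 m; N'_6 = 50·cos57.0° = 27.2; c'Δl = 48.69; W sinα = 41.9
Σc'Δl = 201.8 kN/m; ΣN' = 588.8 kN/m; ΣW sinα = 248.5 kN/m
Resisting = 201.8 + 588.8·tan21.1° = 201.8 + 227.2 = 429.0 kN/m
FS = 429.0 / 248.5 = 1.726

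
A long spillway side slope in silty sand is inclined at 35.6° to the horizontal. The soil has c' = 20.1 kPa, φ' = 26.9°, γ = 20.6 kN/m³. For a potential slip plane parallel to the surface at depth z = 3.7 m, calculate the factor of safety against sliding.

For an infinite slope with a slip plane parallel to the surface (no pore pressure): FS = [c' + γz cos²β tanφ'] / [γz sinβ cosβ].
γz = 20.6·3.7 = 76.22 kN/m²
Numerator = 20.1 + 76.22·cos²35.6°·tan26.9° = 20.1 + 76.22·0.6611·0.5073 = 45.665 kPa
Denominator = 76.22·sin35.6°·cos35.6° = 76.22·0.5821·0.8131 = 36.077 kPa
FS = 45.665 / 36.077 = 1.266

FS = 1.27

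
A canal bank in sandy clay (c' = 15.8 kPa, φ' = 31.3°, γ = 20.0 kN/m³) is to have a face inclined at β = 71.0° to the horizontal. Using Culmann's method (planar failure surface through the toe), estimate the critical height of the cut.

Culmann's analysis gives the critical failure plane at α_cr = (β + φ')/2 = (71.0 + 31.3)/2 = 51.1°, and the critical height
H_c = (4c'/γ) · sinβ cosφ' / [1 − cos(β − φ')]
    = (4·15.8/20.0) · sin71.0°·cos31.3° / [1 − cos(39.7°)]
    = 3.160 · 0.9455·0.8545 / [1 − 0.7694]
    = 3.160 · 0.8079 / 0.2306
    = 11.07 m

H_c = 11.07 m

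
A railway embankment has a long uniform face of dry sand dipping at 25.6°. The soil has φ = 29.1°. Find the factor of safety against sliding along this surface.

For a dry cohesionless infinite slope the factor of safety is FS = tanφ / tanβ.
FS = tan29.1° / tan25.6° = 0.5566 / 0.4791 = 1.162

FS = 1.16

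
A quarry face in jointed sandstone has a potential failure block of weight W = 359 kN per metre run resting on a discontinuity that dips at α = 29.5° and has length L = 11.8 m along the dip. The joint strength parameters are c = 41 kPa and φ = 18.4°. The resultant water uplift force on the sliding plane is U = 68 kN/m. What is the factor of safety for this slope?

FS = 3.20

Resolving the block weight along and normal to the plane and applying the Mohr–Coulomb strength on the joint:
N' = W cosα − U = 359·cos29.5° − 68 = 244.5 kN/m
Driving force T = W sinα = 359·sin29.5° = 176.8 kN/m
Resisting force R = c·L + N'·tanφ = 41·11.8 + 244.5·tan18.4° = 483.8 + 81.3 = 565.1 kN/m
FS = R / T = 565.1 / 176.8 = 3.197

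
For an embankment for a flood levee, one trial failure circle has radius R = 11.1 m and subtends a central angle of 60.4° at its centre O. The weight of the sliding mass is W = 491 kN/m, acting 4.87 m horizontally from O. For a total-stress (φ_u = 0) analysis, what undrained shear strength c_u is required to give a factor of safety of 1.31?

FS = c_u·L_a·R / (W·d), so c_u = FS·W·d / (L_a·R).
Arc length L_a = R·θ = 11.1·(60.4°·π/180) = 11.1·1.0542 = 11.70 m
c_u = 1.31·491·4.87 / (11.70·11.1) = 3132.4 / 129.89 = 24.12 kPa

c_u = 24.1 kPa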